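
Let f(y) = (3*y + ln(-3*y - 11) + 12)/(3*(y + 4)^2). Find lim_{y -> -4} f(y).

Direct substitution gives 0/0.
Apply L'Hôpital: lim (3 - 3/(-3*y - 11))/(6*y + 24), still 0/0.
After 2 applications of L'Hôpital's rule the quotient is (-9/(-3*y - 11)^2)/(6); substituting y = -4 gives -3/2.

-3/2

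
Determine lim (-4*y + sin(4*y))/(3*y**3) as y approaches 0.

Direct substitution gives 0/0.
Apply L'Hôpital: lim (4*cos(4*y) - 4)/(9*y^2), still 0/0.
Apply L'Hôpital: lim (-16*sin(4*y))/(18*y), still 0/0.
After 3 applications of L'Hôpital's rule the quotient is (-64*cos(4*y))/(18); substituting y = 0 gives -32/9.

-32/9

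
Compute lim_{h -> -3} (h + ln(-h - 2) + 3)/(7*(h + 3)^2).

-1/14

Direct substitution gives 0/0.
Apply L'Hôpital: lim (1 - 1/(-h - 2))/(14*h + 42), still 0/0.
After 2 applications of L'Hôpital's rule the quotient is (-1/(-h - 2)^2)/(14); substituting h = -3 gives -1/14.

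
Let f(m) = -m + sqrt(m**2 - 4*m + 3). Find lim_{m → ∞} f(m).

-2

An ∞ − ∞ form. Rationalising with the conjugate, the difference becomes (-4m + 3) / (√(m^2 - 4*m + 3) + m).
For large m the denominator behaves like 2·m, so the quotient tends to -4/2 = -2.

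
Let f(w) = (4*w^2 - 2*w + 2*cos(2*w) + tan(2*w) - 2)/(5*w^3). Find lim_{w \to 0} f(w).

8/15

Substitution gives 0/0 (the numerator vanishes to order 3).
Expand each term to order w^3: the coefficient of w^3 in 2·cos(2w) is 0 and in tan(2w) is 8/3.
Lower-order terms cancel with the polynomial part, so the numerator is (8/3)·w^3 + o(w^3), and the limit is (8/3)/(5) = 8/15.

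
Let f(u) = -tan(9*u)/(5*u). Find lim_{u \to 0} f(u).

-9/5

Substitution gives 0/0.
Since tan(θ)/θ → 1 as θ → 0, tan(9u)/(9u) → 1 and the limit is 9/(-5) = -9/5.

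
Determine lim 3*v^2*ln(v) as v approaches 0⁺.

This is a 0·(−∞) form. Rewrite as 3·ln(v) / v^(−2) and apply L'Hôpital:
the derivative quotient is 3·(1/v) / (−2·v^(−3)) = (-3/2)·v^2 → 0.

0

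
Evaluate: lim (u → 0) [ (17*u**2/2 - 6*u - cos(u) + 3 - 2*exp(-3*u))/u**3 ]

9

Substitution gives 0/0 (the numerator vanishes to order 3).
Expand each term to order u^3: the coefficient of u^3 in −cos(u) is 0 and in -2·e^(-3u) is 9.
Lower-order terms cancel with the polynomial part, so the numerator is (9)·u^3 + o(u^3), and the limit is (9)/(1) = 9.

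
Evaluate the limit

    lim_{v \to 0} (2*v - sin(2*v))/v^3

Direct substitution gives 0/0.
Apply L'Hôpital: lim (2 - 2*cos(2*v))/(3*v^2), still 0/0.
Apply L'Hôpital: lim (4*sin(2*v))/(6*v), still 0/0.
After 3 applications of L'Hôpital's rule the quotient is (8*cos(2*v))/(6); substituting v = 0 gives 4/3.

4/3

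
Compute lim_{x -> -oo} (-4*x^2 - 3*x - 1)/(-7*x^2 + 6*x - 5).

4/7

Numerator and denominator both have degree 2.
Dividing every term by x^2, all lower-order terms vanish and the limit is the ratio of leading coefficients, -4/(-7) = 4/7.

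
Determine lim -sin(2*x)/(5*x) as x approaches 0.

-2/5

Substitution gives 0/0.
Write it as (2/(-5))·sin(2x)/(2x); since sin(u)/u → 1, the limit is -2/5.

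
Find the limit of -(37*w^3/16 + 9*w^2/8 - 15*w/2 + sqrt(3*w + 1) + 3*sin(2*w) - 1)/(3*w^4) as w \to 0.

Substitution gives 0/0; apply L'Hôpital's rule 4 times.
After differentiating numerator and denominator 4 times the quotient is (48*sin(2*w) - 1215/(16*(3*w + 1)^(7/2)))/(-72); at w = 0 this is 135/128.

135/128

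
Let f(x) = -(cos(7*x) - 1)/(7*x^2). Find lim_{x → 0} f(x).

7/2

Direct substitution gives 0/0.
Apply L'Hôpital: lim (-7*sin(7*x))/(-14*x), still 0/0.
After 2 applications of L'Hôpital's rule the quotient is (-49*cos(7*x))/(-14); substituting x = 0 gives 7/2.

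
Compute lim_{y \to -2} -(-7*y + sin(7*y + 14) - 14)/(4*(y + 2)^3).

343/24

Direct substitution gives 0/0.
Apply L'Hôpital: lim (7*cos(7*y + 14) - 7)/(-12*(y + 2)^2), still 0/0.
Apply L'Hôpital: lim (-49*sin(7*y + 14))/(-24*y - 48), still 0/0.
After 3 applications of L'Hôpital's rule the quotient is (-343*cos(7*y + 14))/(-24); substituting y = -2 gives 343/24.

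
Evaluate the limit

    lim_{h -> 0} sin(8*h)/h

8

Substitution gives 0/0.
Write it as (8)·sin(8h)/(8h); since sin(u)/u → 1, the limit is 8.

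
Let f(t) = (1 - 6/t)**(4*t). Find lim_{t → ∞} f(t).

e^(-24)

The base → 1 and the exponent → ∞: a 1^∞ form.
Take logarithms: (4t)·ln(1 - 6/t). Since ln(1+u) ~ u for small u, this behaves like (4t)·(-6/t) → -24.
So the limit is e^(-24).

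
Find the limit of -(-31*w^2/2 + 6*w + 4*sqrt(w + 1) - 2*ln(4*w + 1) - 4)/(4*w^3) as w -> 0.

509/48

Substitution gives 0/0 (the numerator vanishes to order 3).
Expand each term to order w^3: the coefficient of w^3 in -2·ln(1 + 4w) is -128/3 and in 4·√(1 + w) is 1/4.
Lower-order terms cancel with the polynomial part, so the numerator is (-509/12)·w^3 + o(w^3), and the limit is (-509/12)/(-4) = 509/48.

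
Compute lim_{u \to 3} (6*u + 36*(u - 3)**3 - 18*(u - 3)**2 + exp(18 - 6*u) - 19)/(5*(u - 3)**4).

54/5

Direct substitution gives 0/0.
Apply L'Hôpital: lim (-36*u + 108*(u - 3)^2 - 6*e^(18 - 6*u) + 114)/(20*(u - 3)^3), still 0/0.
Apply L'Hôpital: lim (216*u + 36*e^(18 - 6*u) - 684)/(60*(u - 3)^2), still 0/0.
Apply L'Hôpital: lim (216 - 216*e^(18 - 6*u))/(120*u - 360), still 0/0.
After 4 applications of L'Hôpital's rule the quotient is (1296*e^(18 - 6*u))/(120); substituting u = 3 gives 54/5.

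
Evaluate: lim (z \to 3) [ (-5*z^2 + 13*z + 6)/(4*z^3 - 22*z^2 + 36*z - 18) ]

Since z = 3 makes numerator and denominator zero, (z - 3) divides both.
Cancelling it gives (-5*z - 2)/(4*z^2 - 10*z + 6); now plug in z = 3 to get -17/12.

-17/12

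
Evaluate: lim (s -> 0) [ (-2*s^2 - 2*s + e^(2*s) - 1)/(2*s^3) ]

Direct substitution gives 0/0.
Apply L'Hôpital: lim (-4*s + 2*e^(2*s) - 2)/(6*s^2), still 0/0.
Apply L'Hôpital: lim (4*e^(2*s) - 4)/(12*s), still 0/0.
After 3 applications of L'Hôpital's rule the quotient is (8*e^(2*s))/(12); substituting s = 0 gives 2/3.

2/3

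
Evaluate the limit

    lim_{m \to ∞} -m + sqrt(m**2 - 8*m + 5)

This has the form ∞ − ∞. Multiply and divide by the conjugate √(m^2 - 8*m + 5) + m.
That gives (-8m + 5) / (√(m^2 - 8*m + 5) + m).
Divide numerator and denominator by m: the limit is -8/(2·1) = -4.

-4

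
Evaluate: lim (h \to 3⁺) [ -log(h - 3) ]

As h → 3⁺, h - 3 → 0⁺ and ln(h - 3) → −∞.
Multiplying by -1 gives ∞.

∞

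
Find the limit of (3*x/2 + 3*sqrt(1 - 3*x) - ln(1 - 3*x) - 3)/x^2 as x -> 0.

9/8

Substitution gives 0/0 (the numerator vanishes to order 2).
Expand each term to order x^2: the coefficient of x^2 in 3·√(1 - 3x) is -27/8 and in −ln(1 - 3x) is 9/2.
Lower-order terms cancel with the polynomial part, so the numerator is (9/8)·x^2 + o(x^2), and the limit is (9/8)/(1) = 9/8.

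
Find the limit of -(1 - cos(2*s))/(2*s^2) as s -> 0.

Substitution gives 0/0.
Use (1 − cos u)/u² → 1/2 with u = 2s: the limit is 2²/(2·(-2)) = -1.

-1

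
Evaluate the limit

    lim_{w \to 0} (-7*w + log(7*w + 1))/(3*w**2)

Direct substitution gives 0/0.
Apply L'Hôpital: lim (-7 + 7/(7*w + 1))/(6*w), still 0/0.
After 2 applications of L'Hôpital's rule the quotient is (-49/(7*w + 1)^2)/(6); substituting w = 0 gives -49/6.

-49/6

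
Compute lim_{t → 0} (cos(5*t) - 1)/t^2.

Direct substitution gives 0/0.
Apply L'Hôpital: lim (-5*sin(5*t))/(2*t), still 0/0.
After 2 applications of L'Hôpital's rule the quotient is (-25*cos(5*t))/(2); substituting t = 0 gives -25/2.

-25/2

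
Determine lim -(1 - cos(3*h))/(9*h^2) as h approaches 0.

-1/2

Substitution gives 0/0.
Use (1 − cos u)/u² → 1/2 with u = 3h: the limit is 3²/(2·(-9)) = -1/2.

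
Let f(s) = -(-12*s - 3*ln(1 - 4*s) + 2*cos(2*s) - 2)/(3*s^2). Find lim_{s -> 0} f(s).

Substitution gives 0/0; apply L'Hôpital's rule 2 times.
After differentiating numerator and denominator 2 times the quotient is (-8*cos(2*s) + 48/(4*s - 1)^2)/(-6); at s = 0 this is -20/3.

-20/3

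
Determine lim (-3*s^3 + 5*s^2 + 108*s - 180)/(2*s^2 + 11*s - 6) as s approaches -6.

At s = -6 both the top and bottom vanish — a removable singularity. Factoring out (s + 6) from each leaves (-3*s^2 + 23*s - 30)/(2*s - 1), which at s = -6 equals 276/13.

276/13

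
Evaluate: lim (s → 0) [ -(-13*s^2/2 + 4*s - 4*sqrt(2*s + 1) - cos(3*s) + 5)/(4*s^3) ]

1/2

Substitution gives 0/0; apply L'Hôpital's rule 3 times.
After differentiating numerator and denominator 3 times the quotient is (-27*sin(3*s) - 12/(2*s + 1)^(5/2))/(-24); at s = 0 this is 1/2.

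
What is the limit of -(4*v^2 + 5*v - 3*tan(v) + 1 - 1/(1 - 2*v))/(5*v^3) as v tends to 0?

Substitution gives 0/0; apply L'Hôpital's rule 3 times.
After differentiating numerator and denominator 3 times the quotient is (12/cos(v)^2 - 18/cos(v)^4 - 48/(2*v - 1)^4)/(-30); at v = 0 this is 9/5.

9/5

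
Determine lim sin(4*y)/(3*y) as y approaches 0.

4/3

Substitution gives 0/0.
Write it as (4/3)·sin(4y)/(4y); since sin(u)/u → 1, the limit is 4/3.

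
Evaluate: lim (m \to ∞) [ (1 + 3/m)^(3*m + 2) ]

e^(9)

Write it as [(1 + 3/m)^m]^(3) · (1 + 3/m)^(2). The bracketed term tends to e^(3) and the second factor to 1, so the limit is e^(9).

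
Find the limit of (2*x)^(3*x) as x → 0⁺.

Base → 0⁺ and exponent → 0⁺: a 0^0 form.
Take logs: 3x·ln(2x). This is 0·(−∞); rewriting as ln(2x)/(1/(3x)) and applying L'Hôpital gives 0.
Hence the limit is e^0 = 1.

1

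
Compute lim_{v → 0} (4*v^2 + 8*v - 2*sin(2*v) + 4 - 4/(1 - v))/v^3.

Substitution gives 0/0 (the numerator vanishes to order 3).
Expand each term to order v^3: the coefficient of v^3 in -4·1/(1 - v) is -4 and in -2·sin(2v) is 8/3.
Lower-order terms cancel with the polynomial part, so the numerator is (-4/3)·v^3 + o(v^3), and the limit is (-4/3)/(1) = -4/3.

-4/3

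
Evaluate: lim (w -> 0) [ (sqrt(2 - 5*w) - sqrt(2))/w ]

Substitution gives 0/0. Multiply numerator and denominator by the conjugate √(2 - 5w) + √2.
The numerator becomes (2 - 5w) − 2 = -5w, so the expression simplifies to -5/(√(2 - 5w) + √2).
Letting w → 0 gives -5/(2√2) = -5*√(2)/4.

-5*√(2)/4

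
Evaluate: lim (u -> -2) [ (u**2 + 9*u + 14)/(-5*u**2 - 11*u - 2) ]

Direct substitution gives 0/0, so factor. Both numerator and denominator have (u + 2) as a factor.
After cancelling, the expression reduces to (u + 7)/(-5*u - 1).
Substituting u = -2 gives 5/9.

5/9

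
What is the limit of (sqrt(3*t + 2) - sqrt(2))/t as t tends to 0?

A 0/0 form; rationalise with √(2 + 3t) + √2. This collapses the numerator to 3t, leaving 3/(√(2 + 3t) + √2) → 3/(2√2) = 3*√(2)/4.

3*√(2)/4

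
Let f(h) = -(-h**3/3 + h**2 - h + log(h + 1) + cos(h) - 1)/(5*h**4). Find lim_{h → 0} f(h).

1/24

Substitution gives 0/0 (the numerator vanishes to order 4).
Expand each term to order h^4: the coefficient of h^4 in cos(h) is 1/24 and in ln(1 + h) is -1/4.
Lower-order terms cancel with the polynomial part, so the numerator is (-5/24)·h^4 + o(h^4), and the limit is (-5/24)/(-5) = 1/24.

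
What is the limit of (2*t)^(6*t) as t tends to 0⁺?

1

Base → 0⁺ and exponent → 0⁺: a 0^0 form.
Take logs: 6t·ln(2t). This is 0·(−∞); rewriting as ln(2t)/(1/(6t)) and applying L'Hôpital gives 0.
Hence the limit is e^0 = 1.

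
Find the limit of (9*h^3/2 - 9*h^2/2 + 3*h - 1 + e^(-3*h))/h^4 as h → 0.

Direct substitution gives 0/0.
Apply L'Hôpital: lim (27*h^2/2 - 9*h + 3 - 3*e^(-3*h))/(4*h^3), still 0/0.
Apply L'Hôpital: lim (27*h - 9 + 9*e^(-3*h))/(12*h^2), still 0/0.
Apply L'Hôpital: lim (27 - 27*e^(-3*h))/(24*h), still 0/0.
After 4 applications of L'Hôpital's rule the quotient is (81*e^(-3*h))/(24); substituting h = 0 gives 27/8.

27/8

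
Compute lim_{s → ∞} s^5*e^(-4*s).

Write as s^5/e^{4s}, an ∞/∞ form.
Exponential growth dominates any polynomial, so repeated L'Hôpital (or the standard result) gives 0.

0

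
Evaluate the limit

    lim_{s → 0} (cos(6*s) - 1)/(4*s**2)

-9/2

Direct substitution gives 0/0.
Apply L'Hôpital: lim (-6*sin(6*s))/(8*s), still 0/0.
After 2 applications of L'Hôpital's rule the quotient is (-36*cos(6*s))/(8); substituting s = 0 gives -9/2.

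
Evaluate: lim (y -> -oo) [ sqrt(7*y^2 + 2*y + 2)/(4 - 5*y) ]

For large |y|, √(7*y^2 + 2*y + 2) ≈ √7·|y| and the denominator ≈ -5y.
Since y → −∞, |y| = −y, giving −√7/(-5) = √(7)/5.

√(7)/5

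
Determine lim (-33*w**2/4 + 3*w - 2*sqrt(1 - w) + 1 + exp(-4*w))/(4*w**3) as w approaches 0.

Substitution gives 0/0; apply L'Hôpital's rule 3 times.
After differentiating numerator and denominator 3 times the quotient is (-64*e^(-4*w) + 3/(4*(1 - w)^(5/2)))/(24); at w = 0 this is -253/96.

-253/96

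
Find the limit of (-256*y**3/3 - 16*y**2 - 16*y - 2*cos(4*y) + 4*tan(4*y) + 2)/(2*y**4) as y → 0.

Substitution gives 0/0 (the numerator vanishes to order 4).
Expand each term to order y^4: the coefficient of y^4 in -2·cos(4y) is -64/3 and in 4·tan(4y) is 0.
Lower-order terms cancel with the polynomial part, so the numerator is (-64/3)·y^4 + o(y^4), and the limit is (-64/3)/(2) = -32/3.

-32/3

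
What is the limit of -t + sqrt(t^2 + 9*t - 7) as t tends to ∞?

9/2

This has the form ∞ − ∞. Multiply and divide by the conjugate √(t^2 + 9*t - 7) + t.
That gives (9t - 7) / (√(t^2 + 9*t - 7) + t).
Divide numerator and denominator by t: the limit is 9/(2·1) = 9/2.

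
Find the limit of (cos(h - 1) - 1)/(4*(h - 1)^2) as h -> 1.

-1/8

Direct substitution gives 0/0.
Apply L'Hôpital: lim (-sin(h - 1))/(8*h - 8), still 0/0.
After 2 applications of L'Hôpital's rule the quotient is (-cos(h - 1))/(8); substituting h = 1 gives -1/8.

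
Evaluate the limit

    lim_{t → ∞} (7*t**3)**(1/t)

1

Base → ∞ and exponent → 0: an ∞^0 form.
Take logs: (1/t)·ln(7·t^3) = (ln 7 + 3·ln t)/t → 0.
So the limit is e^0 = 1.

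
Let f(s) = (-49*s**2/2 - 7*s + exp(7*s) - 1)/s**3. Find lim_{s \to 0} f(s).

Direct substitution gives 0/0.
Apply L'Hôpital: lim (-49*s + 7*e^(7*s) - 7)/(3*s^2), still 0/0.
Apply L'Hôpital: lim (49*e^(7*s) - 49)/(6*s), still 0/0.
After 3 applications of L'Hôpital's rule the quotient is (343*e^(7*s))/(6); substituting s = 0 gives 343/6.

343/6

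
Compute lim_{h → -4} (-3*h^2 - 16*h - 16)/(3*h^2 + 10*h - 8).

-4/7

Since h = -4 makes numerator and denominator zero, (h + 4) divides both.
Cancelling it gives (-3*h - 4)/(3*h - 2); now plug in h = -4 to get -4/7.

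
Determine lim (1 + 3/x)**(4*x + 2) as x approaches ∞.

Let L be the limit and take ln: ln L = lim (4x + 2)·ln(1 + 3/x) = lim (4x + 2)·(3/x + O(1/x²)) = 12.
Hence L = e^(12).

e^(12)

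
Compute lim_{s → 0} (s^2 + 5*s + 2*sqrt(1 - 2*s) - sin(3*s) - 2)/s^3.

Substitution gives 0/0 (the numerator vanishes to order 3).
Expand each term to order s^3: the coefficient of s^3 in 2·√(1 - 2s) is -1 and in −sin(3s) is 9/2.
Lower-order terms cancel with the polynomial part, so the numerator is (7/2)·s^3 + o(s^3), and the limit is (7/2)/(1) = 7/2.

7/2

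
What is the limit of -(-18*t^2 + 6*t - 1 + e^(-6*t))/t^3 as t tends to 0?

Direct substitution gives 0/0.
Apply L'Hôpital: lim (-36*t + 6 - 6*e^(-6*t))/(-3*t^2), still 0/0.
Apply L'Hôpital: lim (-36 + 36*e^(-6*t))/(-6*t), still 0/0.
After 3 applications of L'Hôpital's rule the quotient is (-216*e^(-6*t))/(-6); substituting t = 0 gives 36.

36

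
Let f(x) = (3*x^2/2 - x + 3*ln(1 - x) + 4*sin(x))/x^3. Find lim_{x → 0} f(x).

-5/3

Substitution gives 0/0; apply L'Hôpital's rule 3 times.
After differentiating numerator and denominator 3 times the quotient is (-4*cos(x) + 6/(x - 1)^3)/(6); at x = 0 this is -5/3.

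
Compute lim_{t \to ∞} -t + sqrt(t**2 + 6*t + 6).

An ∞ − ∞ form. Rationalising with the conjugate, the difference becomes (6t + 6) / (√(t^2 + 6*t + 6) + t).
For large t the denominator behaves like 2·t, so the quotient tends to 6/2 = 3.

3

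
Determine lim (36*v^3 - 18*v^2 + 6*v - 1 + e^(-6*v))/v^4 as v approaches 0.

54

Direct substitution gives 0/0.
Apply L'Hôpital: lim (108*v^2 - 36*v + 6 - 6*e^(-6*v))/(4*v^3), still 0/0.
Apply L'Hôpital: lim (216*v - 36 + 36*e^(-6*v))/(12*v^2), still 0/0.
Apply L'Hôpital: lim (216 - 216*e^(-6*v))/(24*v), still 0/0.
After 4 applications of L'Hôpital's rule the quotient is (1296*e^(-6*v))/(24); substituting v = 0 gives 54.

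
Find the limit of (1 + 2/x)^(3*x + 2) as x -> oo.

The base → 1 and the exponent → ∞: a 1^∞ form.
Take logarithms: (3x + 2)·ln(1 + 2/x). Since ln(1+u) ~ u for small u, this behaves like (3x)·(2/x) → 6.
So the limit is e^(6).

e^(6)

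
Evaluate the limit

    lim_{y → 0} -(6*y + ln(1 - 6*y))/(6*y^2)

3

Direct substitution gives 0/0.
Apply L'Hôpital: lim (6 - 6/(1 - 6*y))/(-12*y), still 0/0.
After 2 applications of L'Hôpital's rule the quotient is (-36/(1 - 6*y)^2)/(-12); substituting y = 0 gives 3.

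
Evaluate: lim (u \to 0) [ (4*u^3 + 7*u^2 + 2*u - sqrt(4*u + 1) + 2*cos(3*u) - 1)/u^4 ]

67/4

Substitution gives 0/0; apply L'Hôpital's rule 4 times.
After differentiating numerator and denominator 4 times the quotient is (162*cos(3*u) + 240/(4*u + 1)^(7/2))/(24); at u = 0 this is 67/4.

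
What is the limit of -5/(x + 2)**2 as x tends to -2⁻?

-∞

As x → -2⁻, (x + 2) → 0⁻, so (x + 2)^2 → 0⁺ and -5/(x + 2)^2 → -∞.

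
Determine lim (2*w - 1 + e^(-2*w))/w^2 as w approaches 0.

Direct substitution gives 0/0.
Apply L'Hôpital: lim (2 - 2*e^(-2*w))/(2*w), still 0/0.
After 2 applications of L'Hôpital's rule the quotient is (4*e^(-2*w))/(2); substituting w = 0 gives 2.

2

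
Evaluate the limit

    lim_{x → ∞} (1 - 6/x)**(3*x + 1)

Write it as [(1 - 6/x)^x]^(3) · (1 - 6/x)^(1). The bracketed term tends to e^(-6) and the second factor to 1, so the limit is e^(-18).

e^(-18)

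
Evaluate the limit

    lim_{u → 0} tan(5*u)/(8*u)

5/8

Substitution gives 0/0.
Since tan(θ)/θ → 1 as θ → 0, tan(5u)/(5u) → 1 and the limit is 5/8.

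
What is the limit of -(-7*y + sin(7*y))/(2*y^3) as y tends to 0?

Direct substitution gives 0/0.
Apply L'Hôpital: lim (7*cos(7*y) - 7)/(-6*y^2), still 0/0.
Apply L'Hôpital: lim (-49*sin(7*y))/(-12*y), still 0/0.
After 3 applications of L'Hôpital's rule the quotient is (-343*cos(7*y))/(-12); substituting y = 0 gives 343/12.

343/12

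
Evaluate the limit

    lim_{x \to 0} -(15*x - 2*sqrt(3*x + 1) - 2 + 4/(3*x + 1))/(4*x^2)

Substitution gives 0/0 (the numerator vanishes to order 2).
Expand each term to order x^2: the coefficient of x^2 in -2·√(1 + 3x) is 9/4 and in 4·1/(1 + 3x) is 36.
Lower-order terms cancel with the polynomial part, so the numerator is (153/4)·x^2 + o(x^2), and the limit is (153/4)/(-4) = -153/16.

-153/16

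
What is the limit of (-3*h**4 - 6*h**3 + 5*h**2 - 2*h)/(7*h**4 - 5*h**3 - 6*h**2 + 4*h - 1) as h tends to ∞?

Numerator and denominator both have degree 4.
Dividing every term by h^4, all lower-order terms vanish and the limit is the ratio of leading coefficients, -3/(7) = -3/7.

-3/7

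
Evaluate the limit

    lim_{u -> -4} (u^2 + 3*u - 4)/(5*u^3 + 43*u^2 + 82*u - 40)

Direct substitution gives 0/0, so factor. Both numerator and denominator have (u + 4) as a factor.
After cancelling, the expression reduces to (u - 1)/(5*u^2 + 23*u - 10).
Substituting u = -4 gives 5/22.

5/22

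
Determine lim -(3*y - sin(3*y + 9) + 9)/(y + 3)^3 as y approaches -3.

Direct substitution gives 0/0.
Apply L'Hôpital: lim (3 - 3*cos(3*y + 9))/(-3*(y + 3)^2), still 0/0.
Apply L'Hôpital: lim (9*sin(3*y + 9))/(-6*y - 18), still 0/0.
After 3 applications of L'Hôpital's rule the quotient is (27*cos(3*y + 9))/(-6); substituting y = -3 gives -9/2.

-9/2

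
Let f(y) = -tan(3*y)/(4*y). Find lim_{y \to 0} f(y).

Substitution gives 0/0.
Since tan(u)/u → 1 as u → 0, tan(3y)/(3y) → 1 and the limit is 3/(-4) = -3/4.

-3/4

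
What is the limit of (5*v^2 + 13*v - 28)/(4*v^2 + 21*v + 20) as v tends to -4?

At v = -4 both the top and bottom vanish — a removable singularity. Factoring out (v + 4) from each leaves (5*v - 7)/(4*v + 5), which at v = -4 equals 27/11.

27/11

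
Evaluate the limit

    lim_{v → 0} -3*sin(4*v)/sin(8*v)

Substitution gives 0/0.
Divide numerator and denominator by v: sin(4v)/v → 4 and sin(8v)/v → 8, so the limit is -3·4/8 = -3/2.

-3/2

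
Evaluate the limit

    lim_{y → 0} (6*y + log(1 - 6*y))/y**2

Direct substitution gives 0/0.
Apply L'Hôpital: lim (6 - 6/(1 - 6*y))/(2*y), still 0/0.
After 2 applications of L'Hôpital's rule the quotient is (-36/(1 - 6*y)^2)/(2); substituting y = 0 gives -18.

-18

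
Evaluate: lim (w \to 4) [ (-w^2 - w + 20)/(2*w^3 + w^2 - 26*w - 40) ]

At w = 4 both the top and bottom vanish — a removable singularity. Factoring out (w - 4) from each leaves (-w - 5)/(2*w^2 + 9*w + 10), which at w = 4 equals -3/26.

-3/26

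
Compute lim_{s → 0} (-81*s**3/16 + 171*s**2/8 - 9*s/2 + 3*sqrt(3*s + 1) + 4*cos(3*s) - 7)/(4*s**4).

513/512

Substitution gives 0/0; apply L'Hôpital's rule 4 times.
After differentiating numerator and denominator 4 times the quotient is (324*cos(3*s) - 3645/(16*(3*s + 1)^(7/2)))/(96); at s = 0 this is 513/512.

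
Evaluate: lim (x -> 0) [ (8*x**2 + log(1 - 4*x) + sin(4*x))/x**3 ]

Substitution gives 0/0; apply L'Hôpital's rule 3 times.
After differentiating numerator and denominator 3 times the quotient is (-64*cos(4*x) + 128/(4*x - 1)^3)/(6); at x = 0 this is -32.

-32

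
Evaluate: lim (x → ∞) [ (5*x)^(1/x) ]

1

Base → ∞ and exponent → 0: an ∞^0 form.
Take logs: (1/x)·ln(5·x^1) = (ln 5 + 1·ln x)/x → 0.
So the limit is e^0 = 1.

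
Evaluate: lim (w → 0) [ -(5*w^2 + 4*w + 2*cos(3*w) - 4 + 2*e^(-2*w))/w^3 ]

Substitution gives 0/0; apply L'Hôpital's rule 3 times.
After differentiating numerator and denominator 3 times the quotient is (54*sin(3*w) - 16*e^(-2*w))/(-6); at w = 0 this is 8/3.

8/3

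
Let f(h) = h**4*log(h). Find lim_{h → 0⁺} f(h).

This is a 0·(−∞) form. Rewrite as 1·ln(h) / h^(−4) and apply L'Hôpital:
the derivative quotient is 1·(1/h) / (−4·h^(−5)) = (-1/4)·h^4 → 0.

0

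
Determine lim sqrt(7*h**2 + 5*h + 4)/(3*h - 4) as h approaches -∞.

For large |h|, √(7*h^2 + 5*h + 4) ≈ √7·|h| and the denominator ≈ 3h.
Since h → −∞, |h| = −h, giving −√7/(3) = -√(7)/3.

-√(7)/3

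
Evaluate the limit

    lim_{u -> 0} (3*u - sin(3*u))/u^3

9/2

Direct substitution gives 0/0.
Apply L'Hôpital: lim (3 - 3*cos(3*u))/(3*u^2), still 0/0.
Apply L'Hôpital: lim (9*sin(3*u))/(6*u), still 0/0.
After 3 applications of L'Hôpital's rule the quotient is (27*cos(3*u))/(6); substituting u = 0 gives 9/2.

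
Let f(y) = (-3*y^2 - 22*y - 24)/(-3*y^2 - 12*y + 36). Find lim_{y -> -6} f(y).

7/12

Direct substitution gives 0/0, so factor. Both numerator and denominator have (y + 6) as a factor.
After cancelling, the expression reduces to (-3*y - 4)/(6 - 3*y).
Substituting y = -6 gives 7/12.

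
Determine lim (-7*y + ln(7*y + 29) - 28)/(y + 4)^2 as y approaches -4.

-49/2

Direct substitution gives 0/0.
Apply L'Hôpital: lim (-7 + 7/(7*y + 29))/(2*y + 8), still 0/0.
After 2 applications of L'Hôpital's rule the quotient is (-49/(7*y + 29)^2)/(2); substituting y = -4 gives -49/2.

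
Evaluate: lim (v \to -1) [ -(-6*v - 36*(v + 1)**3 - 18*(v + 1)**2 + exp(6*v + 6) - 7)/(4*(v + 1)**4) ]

-27/2

Direct substitution gives 0/0.
Apply L'Hôpital: lim (-36*v - 108*(v + 1)^2 + 6*e^(6*v + 6) - 42)/(-16*(v + 1)^3), still 0/0.
Apply L'Hôpital: lim (-216*v + 36*e^(6*v + 6) - 252)/(-48*(v + 1)^2), still 0/0.
Apply L'Hôpital: lim (216*e^(6*v + 6) - 216)/(-96*v - 96), still 0/0.
After 4 applications of L'Hôpital's rule the quotient is (1296*e^(6*v + 6))/(-96); substituting v = -1 gives -27/2.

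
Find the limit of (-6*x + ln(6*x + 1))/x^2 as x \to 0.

-18

Direct substitution gives 0/0.
Apply L'Hôpital: lim (-6 + 6/(6*x + 1))/(2*x), still 0/0.
After 2 applications of L'Hôpital's rule the quotient is (-36/(6*x + 1)^2)/(2); substituting x = 0 gives -18.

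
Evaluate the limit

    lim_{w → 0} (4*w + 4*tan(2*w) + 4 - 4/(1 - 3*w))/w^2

-36

Substitution gives 0/0 (the numerator vanishes to order 2).
Expand each term to order w^2: the coefficient of w^2 in 4·tan(2w) is 0 and in -4·1/(1 - 3w) is -36.
Lower-order terms cancel with the polynomial part, so the numerator is (-36)·w^2 + o(w^2), and the limit is (-36)/(1) = -36.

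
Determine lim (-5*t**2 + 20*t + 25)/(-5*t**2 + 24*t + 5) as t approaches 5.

At t = 5 both the top and bottom vanish — a removable singularity. Factoring out (t - 5) from each leaves (-5*t - 5)/(-5*t - 1), which at t = 5 equals 15/13.

15/13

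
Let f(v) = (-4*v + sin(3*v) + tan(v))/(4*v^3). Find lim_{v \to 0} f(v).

Substitution gives 0/0; apply L'Hôpital's rule 3 times.
After differentiating numerator and denominator 3 times the quotient is (-27*cos(3*v) + 6*tan(v)^4 + 8*tan(v)^2 + 2)/(24); at v = 0 this is -25/24.

-25/24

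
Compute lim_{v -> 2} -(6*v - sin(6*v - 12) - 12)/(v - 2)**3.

-36

Direct substitution gives 0/0.
Apply L'Hôpital: lim (6 - 6*cos(6*v - 12))/(-3*(v - 2)^2), still 0/0.
Apply L'Hôpital: lim (36*sin(6*v - 12))/(12 - 6*v), still 0/0.
After 3 applications of L'Hôpital's rule the quotient is (216*cos(6*v - 12))/(-6); substituting v = 2 gives -36.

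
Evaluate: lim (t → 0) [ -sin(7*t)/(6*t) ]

Substitution gives 0/0.
Write it as (7/(-6))·sin(7t)/(7t); since sin(u)/u → 1, the limit is -7/6.

-7/6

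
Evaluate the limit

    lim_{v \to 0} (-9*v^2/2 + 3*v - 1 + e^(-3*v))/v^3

Direct substitution gives 0/0.
Apply L'Hôpital: lim (-9*v + 3 - 3*e^(-3*v))/(3*v^2), still 0/0.
Apply L'Hôpital: lim (-9 + 9*e^(-3*v))/(6*v), still 0/0.
After 3 applications of L'Hôpital's rule the quotient is (-27*e^(-3*v))/(6); substituting v = 0 gives -9/2.

-9/2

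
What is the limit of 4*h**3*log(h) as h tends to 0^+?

0

This is a 0·(−∞) form. Rewrite as 4·ln(h) / h^(−3) and apply L'Hôpital:
the derivative quotient is 4·(1/h) / (−3·h^(−4)) = (-4/3)·h^3 → 0.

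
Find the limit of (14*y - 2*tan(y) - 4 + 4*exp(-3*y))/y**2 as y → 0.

Substitution gives 0/0; apply L'Hôpital's rule 2 times.
After differentiating numerator and denominator 2 times the quotient is (-4*tan(y)/cos(y)^2 + 36*e^(-3*y))/(2); at y = 0 this is 18.

18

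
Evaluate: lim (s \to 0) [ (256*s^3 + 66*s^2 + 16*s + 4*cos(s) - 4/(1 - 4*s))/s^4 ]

-6143/6

Substitution gives 0/0; apply L'Hôpital's rule 4 times.
After differentiating numerator and denominator 4 times the quotient is (4*cos(s) + 24576/(4*s - 1)^5)/(24); at s = 0 this is -6143/6.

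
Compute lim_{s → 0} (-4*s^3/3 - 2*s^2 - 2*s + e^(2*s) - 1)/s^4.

2/3

Direct substitution gives 0/0.
Apply L'Hôpital: lim (-4*s^2 - 4*s + 2*e^(2*s) - 2)/(4*s^3), still 0/0.
Apply L'Hôpital: lim (-8*s + 4*e^(2*s) - 4)/(12*s^2), still 0/0.
Apply L'Hôpital: lim (8*e^(2*s) - 8)/(24*s), still 0/0.
After 4 applications of L'Hôpital's rule the quotient is (16*e^(2*s))/(24); substituting s = 0 gives 2/3.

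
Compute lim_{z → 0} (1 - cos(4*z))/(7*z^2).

8/7

Substitution gives 0/0.
Use (1 − cos u)/u² → 1/2 with u = 4z: the limit is 4²/(2·7) = 8/7.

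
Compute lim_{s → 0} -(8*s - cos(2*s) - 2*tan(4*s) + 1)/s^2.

-2

Substitution gives 0/0 (the numerator vanishes to order 2).
Expand each term to order s^2: the coefficient of s^2 in -2·tan(4s) is 0 and in −cos(2s) is 2.
Lower-order terms cancel with the polynomial part, so the numerator is (2)·s^2 + o(s^2), and the limit is (2)/(-1) = -2.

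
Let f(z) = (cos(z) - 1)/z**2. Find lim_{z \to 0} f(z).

-1/2

Direct substitution gives 0/0.
Apply L'Hôpital: lim (-sin(z))/(2*z), still 0/0.
After 2 applications of L'Hôpital's rule the quotient is (-cos(z))/(2); substituting z = 0 gives -1/2.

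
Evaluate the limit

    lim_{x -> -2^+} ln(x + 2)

-∞

As x → -2⁺, x + 2 → 0⁺ and ln(x + 2) → −∞.
Multiplying by 1 gives -∞.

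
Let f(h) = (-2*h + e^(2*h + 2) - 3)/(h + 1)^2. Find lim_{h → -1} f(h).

Direct substitution gives 0/0.
Apply L'Hôpital: lim (2*e^(2*h + 2) - 2)/(2*h + 2), still 0/0.
After 2 applications of L'Hôpital's rule the quotient is (4*e^(2*h + 2))/(2); substituting h = -1 gives 2.

2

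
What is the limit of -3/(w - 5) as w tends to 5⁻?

∞

As w → 5⁻, (w - 5) → 0⁻, so (w - 5)^1 → 0⁻ and -3/(w - 5)^1 → ∞.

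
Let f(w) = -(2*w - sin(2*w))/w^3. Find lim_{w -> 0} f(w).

-4/3

Direct substitution gives 0/0.
Apply L'Hôpital: lim (2 - 2*cos(2*w))/(-3*w^2), still 0/0.
Apply L'Hôpital: lim (4*sin(2*w))/(-6*w), still 0/0.
After 3 applications of L'Hôpital's rule the quotient is (8*cos(2*w))/(-6); substituting w = 0 gives -4/3.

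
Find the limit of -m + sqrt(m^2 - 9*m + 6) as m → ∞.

This has the form ∞ − ∞. Multiply and divide by the conjugate √(m^2 - 9*m + 6) + m.
That gives (-9m + 6) / (√(m^2 - 9*m + 6) + m).
Divide numerator and denominator by m: the limit is -9/(2·1) = -9/2.

-9/2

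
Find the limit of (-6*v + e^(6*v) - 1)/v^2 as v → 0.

Direct substitution gives 0/0.
Apply L'Hôpital: lim (6*e^(6*v) - 6)/(2*v), still 0/0.
After 2 applications of L'Hôpital's rule the quotient is (36*e^(6*v))/(2); substituting v = 0 gives 18.

18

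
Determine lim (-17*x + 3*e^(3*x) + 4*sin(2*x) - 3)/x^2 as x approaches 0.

Substitution gives 0/0; apply L'Hôpital's rule 2 times.
After differentiating numerator and denominator 2 times the quotient is (27*e^(3*x) - 16*sin(2*x))/(2); at x = 0 this is 27/2.

27/2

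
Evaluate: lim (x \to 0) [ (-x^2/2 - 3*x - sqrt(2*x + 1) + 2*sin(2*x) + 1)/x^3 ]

Substitution gives 0/0 (the numerator vanishes to order 3).
Expand each term to order x^3: the coefficient of x^3 in 2·sin(2x) is -8/3 and in −√(1 + 2x) is -1/2.
Lower-order terms cancel with the polynomial part, so the numerator is (-19/6)·x^3 + o(x^3), and the limit is (-19/6)/(1) = -19/6.

-19/6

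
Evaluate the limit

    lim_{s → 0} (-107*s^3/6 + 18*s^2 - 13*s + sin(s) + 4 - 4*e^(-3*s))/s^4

-27/2

Substitution gives 0/0; apply L'Hôpital's rule 4 times.
After differentiating numerator and denominator 4 times the quotient is (sin(s) - 324*e^(-3*s))/(24); at s = 0 this is -27/2.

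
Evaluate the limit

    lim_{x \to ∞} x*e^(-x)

0

Write as x^1/e^{1x}, an ∞/∞ form.
Exponential growth dominates any polynomial, so repeated L'Hôpital (or the standard result) gives 0.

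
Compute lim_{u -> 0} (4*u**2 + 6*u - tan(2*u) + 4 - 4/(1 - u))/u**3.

Substitution gives 0/0 (the numerator vanishes to order 3).
Expand each term to order u^3: the coefficient of u^3 in -4·1/(1 - u) is -4 and in −tan(2u) is -8/3.
Lower-order terms cancel with the polynomial part, so the numerator is (-20/3)·u^3 + o(u^3), and the limit is (-20/3)/(1) = -20/3.

-20/3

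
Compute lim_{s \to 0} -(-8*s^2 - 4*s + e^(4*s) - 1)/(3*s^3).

Direct substitution gives 0/0.
Apply L'Hôpital: lim (-16*s + 4*e^(4*s) - 4)/(-9*s^2), still 0/0.
Apply L'Hôpital: lim (16*e^(4*s) - 16)/(-18*s), still 0/0.
After 3 applications of L'Hôpital's rule the quotient is (64*e^(4*s))/(-18); substituting s = 0 gives -32/9.

-32/9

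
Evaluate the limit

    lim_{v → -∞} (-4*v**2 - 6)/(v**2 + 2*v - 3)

Numerator and denominator both have degree 2.
Dividing every term by v^2, all lower-order terms vanish and the limit is the ratio of leading coefficients, -4/(1) = -4.

-4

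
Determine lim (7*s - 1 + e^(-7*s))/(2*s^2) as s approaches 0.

49/4

Direct substitution gives 0/0.
Apply L'Hôpital: lim (7 - 7*e^(-7*s))/(4*s), still 0/0.
After 2 applications of L'Hôpital's rule the quotient is (49*e^(-7*s))/(4); substituting s = 0 gives 49/4.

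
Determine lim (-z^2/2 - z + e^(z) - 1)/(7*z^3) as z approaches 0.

1/42

Direct substitution gives 0/0.
Apply L'Hôpital: lim (-z + e^(z) - 1)/(21*z^2), still 0/0.
Apply L'Hôpital: lim (e^(z) - 1)/(42*z), still 0/0.
After 3 applications of L'Hôpital's rule the quotient is (e^(z))/(42); substituting z = 0 gives 1/42.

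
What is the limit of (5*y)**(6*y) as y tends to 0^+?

1

Base → 0⁺ and exponent → 0⁺: a 0^0 form.
Take logs: 6y·ln(5y). This is 0·(−∞); rewriting as ln(5y)/(1/(6y)) and applying L'Hôpital gives 0.
Hence the limit is e^0 = 1.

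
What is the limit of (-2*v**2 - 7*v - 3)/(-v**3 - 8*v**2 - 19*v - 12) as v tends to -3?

Direct substitution gives 0/0, so factor. Both numerator and denominator have (v + 3) as a factor.
After cancelling, the expression reduces to (-2*v - 1)/(-v^2 - 5*v - 4).
Substituting v = -3 gives 5/2.

5/2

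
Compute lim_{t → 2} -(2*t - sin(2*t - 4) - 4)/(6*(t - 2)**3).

-2/9

Direct substitution gives 0/0.
Apply L'Hôpital: lim (2 - 2*cos(2*t - 4))/(-18*(t - 2)^2), still 0/0.
Apply L'Hôpital: lim (4*sin(2*t - 4))/(72 - 36*t), still 0/0.
After 3 applications of L'Hôpital's rule the quotient is (8*cos(2*t - 4))/(-36); substituting t = 2 gives -2/9.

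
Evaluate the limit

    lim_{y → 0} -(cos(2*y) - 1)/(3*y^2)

Direct substitution gives 0/0.
Apply L'Hôpital: lim (-2*sin(2*y))/(-6*y), still 0/0.
After 2 applications of L'Hôpital's rule the quotient is (-4*cos(2*y))/(-6); substituting y = 0 gives 2/3.

2/3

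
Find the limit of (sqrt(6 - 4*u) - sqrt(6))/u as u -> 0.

Substitution gives 0/0. Multiply numerator and denominator by the conjugate √(6 - 4u) + √6.
The numerator becomes (6 - 4u) − 6 = -4u, so the expression simplifies to -4/(√(6 - 4u) + √6).
Letting u → 0 gives -4/(2√6) = -√(6)/3.

-√(6)/3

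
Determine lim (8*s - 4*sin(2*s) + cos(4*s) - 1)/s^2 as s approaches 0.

-8

Substitution gives 0/0 (the numerator vanishes to order 2).
Expand each term to order s^2: the coefficient of s^2 in cos(4s) is -8 and in -4·sin(2s) is 0.
Lower-order terms cancel with the polynomial part, so the numerator is (-8)·s^2 + o(s^2), and the limit is (-8)/(1) = -8.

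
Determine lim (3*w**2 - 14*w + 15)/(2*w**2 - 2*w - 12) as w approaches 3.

2/5

At w = 3 both the top and bottom vanish — a removable singularity. Factoring out (w - 3) from each leaves (3*w - 5)/(2*w + 4), which at w = 3 equals 2/5.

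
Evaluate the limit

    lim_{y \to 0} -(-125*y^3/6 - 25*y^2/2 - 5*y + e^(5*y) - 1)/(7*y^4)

-625/168

Direct substitution gives 0/0.
Apply L'Hôpital: lim (-125*y^2/2 - 25*y + 5*e^(5*y) - 5)/(-28*y^3), still 0/0.
Apply L'Hôpital: lim (-125*y + 25*e^(5*y) - 25)/(-84*y^2), still 0/0.
Apply L'Hôpital: lim (125*e^(5*y) - 125)/(-168*y), still 0/0.
After 4 applications of L'Hôpital's rule the quotient is (625*e^(5*y))/(-168); substituting y = 0 gives -625/168.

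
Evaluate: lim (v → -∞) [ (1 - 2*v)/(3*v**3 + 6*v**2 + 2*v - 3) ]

0

The denominator has degree 3 and the numerator degree 1. Dividing numerator and denominator by v^3 sends every term to 0 except the leading denominator term, so the limit is 0.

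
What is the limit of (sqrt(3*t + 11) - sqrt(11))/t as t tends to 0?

3*√(11)/22

A 0/0 form; rationalise with √(11 + 3t) + √11. This collapses the numerator to 3t, leaving 3/(√(11 + 3t) + √11) → 3/(2√11) = 3*√(11)/22.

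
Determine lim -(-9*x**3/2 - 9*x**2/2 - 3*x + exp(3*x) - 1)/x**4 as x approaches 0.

-27/8

Direct substitution gives 0/0.
Apply L'Hôpital: lim (-27*x^2/2 - 9*x + 3*e^(3*x) - 3)/(-4*x^3), still 0/0.
Apply L'Hôpital: lim (-27*x + 9*e^(3*x) - 9)/(-12*x^2), still 0/0.
Apply L'Hôpital: lim (27*e^(3*x) - 27)/(-24*x), still 0/0.
After 4 applications of L'Hôpital's rule the quotient is (81*e^(3*x))/(-24); substituting x = 0 gives -27/8.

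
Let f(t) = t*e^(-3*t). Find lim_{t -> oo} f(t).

Write as t^1/e^{3t}, an ∞/∞ form.
Exponential growth dominates any polynomial, so repeated L'Hôpital (or the standard result) gives 0.

0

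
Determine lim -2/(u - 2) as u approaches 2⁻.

As u → 2⁻, (u - 2) → 0⁻, so (u - 2)^1 → 0⁻ and -2/(u - 2)^1 → ∞.

∞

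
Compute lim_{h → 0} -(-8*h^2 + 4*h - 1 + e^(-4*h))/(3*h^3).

Direct substitution gives 0/0.
Apply L'Hôpital: lim (-16*h + 4 - 4*e^(-4*h))/(-9*h^2), still 0/0.
Apply L'Hôpital: lim (-16 + 16*e^(-4*h))/(-18*h), still 0/0.
After 3 applications of L'Hôpital's rule the quotient is (-64*e^(-4*h))/(-18); substituting h = 0 gives 32/9.

32/9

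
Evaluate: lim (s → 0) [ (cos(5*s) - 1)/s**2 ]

Direct substitution gives 0/0.
Apply L'Hôpital: lim (-5*sin(5*s))/(2*s), still 0/0.
After 2 applications of L'Hôpital's rule the quotient is (-25*cos(5*s))/(2); substituting s = 0 gives -25/2.

-25/2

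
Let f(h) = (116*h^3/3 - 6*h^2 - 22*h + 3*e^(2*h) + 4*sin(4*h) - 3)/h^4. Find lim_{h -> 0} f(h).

2

Substitution gives 0/0 (the numerator vanishes to order 4).
Expand each term to order h^4: the coefficient of h^4 in 3·e^(2h) is 2 and in 4·sin(4h) is 0.
Lower-order terms cancel with the polynomial part, so the numerator is (2)·h^4 + o(h^4), and the limit is (2)/(1) = 2.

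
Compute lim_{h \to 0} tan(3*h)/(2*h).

Substitution gives 0/0.
Since tan(u)/u → 1 as u → 0, tan(3h)/(3h) → 1 and the limit is 3/2.

3/2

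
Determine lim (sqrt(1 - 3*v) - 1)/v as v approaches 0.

-3/2

A 0/0 form; rationalise with √(1 - 3v) + √1. This collapses the numerator to -3v, leaving -3/(√(1 - 3v) + √1) → -3/(2√1) = -3/2.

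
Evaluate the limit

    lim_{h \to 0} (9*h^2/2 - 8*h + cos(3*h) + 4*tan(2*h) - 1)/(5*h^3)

32/15

Substitution gives 0/0 (the numerator vanishes to order 3).
Expand each term to order h^3: the coefficient of h^3 in cos(3h) is 0 and in 4·tan(2h) is 32/3.
Lower-order terms cancel with the polynomial part, so the numerator is (32/3)·h^3 + o(h^3), and the limit is (32/3)/(5) = 32/15.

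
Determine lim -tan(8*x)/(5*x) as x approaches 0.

-8/5

Substitution gives 0/0.
Since tan(u)/u → 1 as u → 0, tan(8x)/(8x) → 1 and the limit is 8/(-5) = -8/5.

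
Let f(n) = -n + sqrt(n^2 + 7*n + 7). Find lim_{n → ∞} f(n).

This has the form ∞ − ∞. Multiply and divide by the conjugate √(n^2 + 7*n + 7) + n.
That gives (7n + 7) / (√(n^2 + 7*n + 7) + n).
Divide numerator and denominator by n: the limit is 7/(2·1) = 7/2.

7/2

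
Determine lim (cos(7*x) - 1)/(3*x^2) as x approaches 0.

Direct substitution gives 0/0.
Apply L'Hôpital: lim (-7*sin(7*x))/(6*x), still 0/0.
After 2 applications of L'Hôpital's rule the quotient is (-49*cos(7*x))/(6); substituting x = 0 gives -49/6.

-49/6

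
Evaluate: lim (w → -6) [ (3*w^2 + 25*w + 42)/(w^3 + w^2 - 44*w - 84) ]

-11/52

Direct substitution gives 0/0, so factor. Both numerator and denominator have (w + 6) as a factor.
After cancelling, the expression reduces to (3*w + 7)/(w^2 - 5*w - 14).
Substituting w = -6 gives -11/52.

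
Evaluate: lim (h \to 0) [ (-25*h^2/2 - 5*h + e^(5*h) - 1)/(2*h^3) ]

125/12

Direct substitution gives 0/0.
Apply L'Hôpital: lim (-25*h + 5*e^(5*h) - 5)/(6*h^2), still 0/0.
Apply L'Hôpital: lim (25*e^(5*h) - 25)/(12*h), still 0/0.
After 3 applications of L'Hôpital's rule the quotient is (125*e^(5*h))/(12); substituting h = 0 gives 125/12.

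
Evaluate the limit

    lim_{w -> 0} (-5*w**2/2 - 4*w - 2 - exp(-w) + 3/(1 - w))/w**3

Substitution gives 0/0; apply L'Hôpital's rule 3 times.
After differentiating numerator and denominator 3 times the quotient is (e^(-w) + 18/(w - 1)^4)/(6); at w = 0 this is 19/6.

19/6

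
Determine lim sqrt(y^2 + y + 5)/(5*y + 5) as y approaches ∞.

For large |y|, √(y^2 + y + 5) ≈ √1·|y| and the denominator ≈ 5y.
Since y → +∞, |y| = y, giving √1/(5) = 1/5.

1/5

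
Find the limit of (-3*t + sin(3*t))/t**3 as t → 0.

Direct substitution gives 0/0.
Apply L'Hôpital: lim (3*cos(3*t) - 3)/(3*t^2), still 0/0.
Apply L'Hôpital: lim (-9*sin(3*t))/(6*t), still 0/0.
After 3 applications of L'Hôpital's rule the quotient is (-27*cos(3*t))/(6); substituting t = 0 gives -9/2.

-9/2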